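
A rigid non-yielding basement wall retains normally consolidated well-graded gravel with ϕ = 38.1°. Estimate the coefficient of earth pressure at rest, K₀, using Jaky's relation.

0.383

K₀ = 1 − sin φ' = 1 − sin 38.1° = 0.3830.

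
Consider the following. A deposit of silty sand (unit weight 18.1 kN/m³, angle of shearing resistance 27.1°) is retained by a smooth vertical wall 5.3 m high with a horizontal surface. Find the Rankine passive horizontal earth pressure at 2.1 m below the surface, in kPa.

K_p = (1 + sin φ)/(1 − sin φ) = 2.673.
σ_h = K_p γ z = 2.673 × 18.1 × 2.1 = 101.6 kPa.

102 kPa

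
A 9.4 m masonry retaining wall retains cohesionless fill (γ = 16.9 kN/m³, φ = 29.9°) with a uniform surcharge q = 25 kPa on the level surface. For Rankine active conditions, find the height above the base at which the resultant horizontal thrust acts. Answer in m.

K_a = 0.3347.
Triangular part P₁ = ½K_aγH² = 249.9 at H/3 = 3.133 m; rectangular part P₂ = K_a q H = 78.65 at H/2 = 4.700 m.
ȳ = (P₁·3.133 + P₂·4.700)/(P₁+P₂) = 3.508 m.

3.51 m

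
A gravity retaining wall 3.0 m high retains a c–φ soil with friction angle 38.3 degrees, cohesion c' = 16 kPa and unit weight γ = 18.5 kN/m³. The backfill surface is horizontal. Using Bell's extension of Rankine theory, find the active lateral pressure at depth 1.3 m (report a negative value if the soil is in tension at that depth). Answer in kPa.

K_a = (1 − sin φ)/(1 + sin φ) = 0.2347.
σ_a = K_a γ z − 2c√K_a = 0.2347×18.5×1.3 − 2×16×0.4845 = -9.858 kPa.

-9.86 kPa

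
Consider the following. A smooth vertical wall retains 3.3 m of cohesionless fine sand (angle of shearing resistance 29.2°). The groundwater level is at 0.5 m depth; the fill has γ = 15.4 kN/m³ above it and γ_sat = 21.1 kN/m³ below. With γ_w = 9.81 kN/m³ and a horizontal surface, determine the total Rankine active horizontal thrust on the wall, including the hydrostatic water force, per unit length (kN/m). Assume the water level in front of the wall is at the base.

K_a = tan²(45° − φ/2) = 0.3442.
γ' = 21.1 − 9.81 = 11.29 kN/m³. Depth below WT = 2.8 m.
σ'_h at WT = K_a γ d_w = 2.650 kPa; at base = 2.650 + K_a γ' × 2.8 = 13.53 kPa.
P₁ (0–0.5 m) = ½×2.650×0.5 = 0.6626. P₂ (0.5–3.3 m) = ½(2.650+13.53)×2.8 = 22.65.
P_w = ½ γ_w h₂² = 0.5×9.81×2.8² = 38.46. Total = 0.6626+22.65+38.46 = 61.77 kN/m.

61.8 kN/m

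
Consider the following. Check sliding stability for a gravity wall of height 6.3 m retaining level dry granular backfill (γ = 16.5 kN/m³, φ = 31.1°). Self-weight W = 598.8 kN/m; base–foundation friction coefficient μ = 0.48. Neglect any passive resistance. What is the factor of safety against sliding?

2.75

K_a = tan²(45° − 31.1°/2) = 0.3188.
P_a = ½K_aγH² = 0.5×0.3188×16.5×6.3² = 104.4 kN/m, acting at H/3 = 2.100 m above the base.
FS_sliding = μW / P_a = 0.48×598.8 / 104.4 = 2.753.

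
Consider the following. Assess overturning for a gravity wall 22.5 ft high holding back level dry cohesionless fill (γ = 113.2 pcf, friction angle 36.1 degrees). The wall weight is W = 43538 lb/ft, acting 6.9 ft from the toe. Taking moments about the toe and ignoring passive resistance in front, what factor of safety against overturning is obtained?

5.41

K_a = tan²(45° − 36.1°/2) = 0.2585.
P_a = ½K_aγH² = 0.5×0.2585×113.2×22.5² = 7407 lb/ft, acting at H/3 = 7.500 ft above the base.
Overturning moment M_o = P_a × H/3 = 7407 × 7.500 = 55550.
Resisting moment M_r = W × 6.9 = 43538 × 6.9 = 300400.
FS_overturning = M_r/M_o = 300400/55550 = 5.408.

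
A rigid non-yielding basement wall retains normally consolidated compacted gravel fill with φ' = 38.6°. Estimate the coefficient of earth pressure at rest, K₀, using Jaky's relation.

0.376

K₀ = 1 − sin φ' = 1 − sin 38.6° = 0.3761.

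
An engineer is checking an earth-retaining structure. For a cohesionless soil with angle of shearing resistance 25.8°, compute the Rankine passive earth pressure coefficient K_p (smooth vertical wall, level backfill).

K_p = (1 + sin φ)/(1 − sin φ) = tan²(45° + 25.8°/2) = 2.541.

2.54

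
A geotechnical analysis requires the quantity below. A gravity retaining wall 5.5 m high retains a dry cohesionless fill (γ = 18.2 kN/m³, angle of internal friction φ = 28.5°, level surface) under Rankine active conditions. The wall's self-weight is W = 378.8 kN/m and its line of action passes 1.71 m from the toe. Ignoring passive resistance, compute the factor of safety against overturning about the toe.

K_a = tan²(45° − 28.5°/2) = 0.3540.
P_a = ½K_aγH² = 0.5×0.3540×18.2×5.5² = 97.43 kN/m, acting at H/3 = 1.833 m above the base.
Overturning moment M_o = P_a × H/3 = 97.43 × 1.833 = 178.6.
Resisting moment M_r = W × 1.71 = 378.8 × 1.71 = 647.7.
FS_overturning = M_r/M_o = 647.7/178.6 = 3.626.

3.63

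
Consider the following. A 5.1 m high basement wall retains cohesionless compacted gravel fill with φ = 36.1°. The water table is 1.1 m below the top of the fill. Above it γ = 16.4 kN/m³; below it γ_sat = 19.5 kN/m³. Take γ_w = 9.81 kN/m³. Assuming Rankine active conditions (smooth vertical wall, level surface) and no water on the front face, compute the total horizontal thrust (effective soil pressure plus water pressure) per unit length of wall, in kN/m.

120 kN/m

K_a = tan²(45° − φ/2) = 0.2585.
γ' = 19.5 − 9.81 = 9.690 kN/m³. Depth below WT = 4.0 m.
σ'_h at WT = K_a γ d_w = 4.663 kPa; at base = 4.663 + K_a γ' × 4.0 = 14.68 kPa.
P₁ (0–1.1 m) = ½×4.663×1.1 = 2.565. P₂ (1.1–5.1 m) = ½(4.663+14.68)×4.0 = 38.69.
P_w = ½ γ_w h₂² = 0.5×9.81×4.0² = 78.48. Total = 2.565+38.69+78.48 = 119.7 kN/m.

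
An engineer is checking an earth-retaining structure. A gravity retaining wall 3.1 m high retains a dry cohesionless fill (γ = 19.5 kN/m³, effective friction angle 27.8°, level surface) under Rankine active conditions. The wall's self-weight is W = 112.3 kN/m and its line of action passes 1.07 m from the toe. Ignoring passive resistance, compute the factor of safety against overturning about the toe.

3.41

K_a = tan²(45° − 27.8°/2) = 0.3639.
P_a = ½K_aγH² = 0.5×0.3639×19.5×3.1² = 34.10 kN/m, acting at H/3 = 1.033 m above the base.
Overturning moment M_o = P_a × H/3 = 34.10 × 1.033 = 35.23.
Resisting moment M_r = W × 1.07 = 112.3 × 1.07 = 120.2.
FS_overturning = M_r/M_o = 120.2/35.23 = 3.410.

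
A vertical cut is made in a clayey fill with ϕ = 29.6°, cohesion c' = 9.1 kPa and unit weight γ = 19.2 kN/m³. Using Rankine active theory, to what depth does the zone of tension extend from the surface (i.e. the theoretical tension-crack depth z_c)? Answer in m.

1.63 m

K_a = tan²(45° − 29.6°/2) = 0.3387; √K_a = 0.5820.
The active pressure is zero where K_a γ z = 2c√K_a, so z_c = 2c/(γ√K_a) = 2×9.1/(19.2×0.5820) = 1.629 m.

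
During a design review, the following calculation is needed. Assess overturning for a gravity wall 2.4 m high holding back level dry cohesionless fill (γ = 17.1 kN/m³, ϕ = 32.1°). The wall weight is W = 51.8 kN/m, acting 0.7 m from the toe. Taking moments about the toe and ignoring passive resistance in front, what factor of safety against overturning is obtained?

K_a = tan²(45° − 32.1°/2) = 0.3060.
P_a = ½K_aγH² = 0.5×0.3060×17.1×2.4² = 15.07 kN/m, acting at H/3 = 0.8000 m above the base.
Overturning moment M_o = P_a × H/3 = 15.07 × 0.8000 = 12.06.
Resisting moment M_r = W × 0.7 = 51.8 × 0.7 = 36.26.
FS_overturning = M_r/M_o = 36.26/12.06 = 3.008.

3.01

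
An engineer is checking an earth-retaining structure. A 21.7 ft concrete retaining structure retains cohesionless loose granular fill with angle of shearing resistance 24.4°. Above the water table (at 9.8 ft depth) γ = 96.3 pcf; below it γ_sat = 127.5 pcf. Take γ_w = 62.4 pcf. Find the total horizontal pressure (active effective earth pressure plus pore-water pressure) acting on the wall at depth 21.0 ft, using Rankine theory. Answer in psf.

1390 psf

K_a = (1 − sin φ)/(1 + sin φ) = 0.4153.
γ' = 127.5 − 62.4 = 65.10 pcf.
Effective vertical stress at 21.0 ft: σ'_v = 96.3×9.8 + 65.10×11.2 = 1673 psf.
σ'_h = K_a σ'_v = 0.4153 × 1673 = 694.8 psf; u = γ_w × 11.2 = 698.9 psf.
Total σ_h = 694.8 + 698.9 = 1394 psf.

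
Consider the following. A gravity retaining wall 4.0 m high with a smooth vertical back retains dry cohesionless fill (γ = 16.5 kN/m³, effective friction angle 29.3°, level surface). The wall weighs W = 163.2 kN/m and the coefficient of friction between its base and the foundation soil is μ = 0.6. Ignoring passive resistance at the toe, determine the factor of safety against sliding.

2.16

K_a = tan²(45° − 29.3°/2) = 0.3428.
P_a = ½K_aγH² = 0.5×0.3428×16.5×4.0² = 45.25 kN/m, acting at H/3 = 1.333 m above the base.
FS_sliding = μW / P_a = 0.6×163.2 / 45.25 = 2.164.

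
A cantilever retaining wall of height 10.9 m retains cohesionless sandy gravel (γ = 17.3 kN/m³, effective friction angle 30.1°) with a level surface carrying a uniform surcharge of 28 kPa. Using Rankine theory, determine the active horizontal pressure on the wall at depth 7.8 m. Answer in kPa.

K_a = (1 − sin φ)/(1 + sin φ) = 0.3320.
σ_v = γz + q = 17.3 × 7.8 + 28 = 162.9 kPa.
σ_h = K_a σ_v = 0.3320 × 162.9 = 54.09 kPa.

54.1 kPa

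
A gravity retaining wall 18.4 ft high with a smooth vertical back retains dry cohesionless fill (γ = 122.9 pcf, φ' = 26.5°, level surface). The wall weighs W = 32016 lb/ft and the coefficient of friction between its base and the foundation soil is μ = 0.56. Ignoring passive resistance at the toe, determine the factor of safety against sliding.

K_a = tan²(45° − 26.5°/2) = 0.3829.
P_a = ½K_aγH² = 0.5×0.3829×122.9×18.4² = 7967 lb/ft, acting at H/3 = 6.133 ft above the base.
FS_sliding = μW / P_a = 0.56×32016 / 7967 = 2.250.

2.25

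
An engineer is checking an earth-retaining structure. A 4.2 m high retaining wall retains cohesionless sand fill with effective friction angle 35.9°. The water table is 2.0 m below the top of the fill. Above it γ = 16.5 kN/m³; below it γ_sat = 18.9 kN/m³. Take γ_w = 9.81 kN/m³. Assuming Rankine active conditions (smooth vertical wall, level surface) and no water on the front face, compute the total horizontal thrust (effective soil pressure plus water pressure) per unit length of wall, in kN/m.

57.0 kN/m

K_a = tan²(45° − φ/2) = 0.2607.
γ' = 18.9 − 9.81 = 9.090 kN/m³. Depth below WT = 2.2 m.
σ'_h at WT = K_a γ d_w = 8.604 kPa; at base = 8.604 + K_a γ' × 2.2 = 13.82 kPa.
P₁ (0–2.0 m) = ½×8.604×2.0 = 8.604. P₂ (2.0–4.2 m) = ½(8.604+13.82)×2.2 = 24.67.
P_w = ½ γ_w h₂² = 0.5×9.81×2.2² = 23.74. Total = 8.604+24.67+23.74 = 57.01 kN/m.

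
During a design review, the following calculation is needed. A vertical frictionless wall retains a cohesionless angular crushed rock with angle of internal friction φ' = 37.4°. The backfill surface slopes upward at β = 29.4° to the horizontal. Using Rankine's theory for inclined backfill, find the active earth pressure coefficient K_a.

0.364

K_a = cos β · (cos β − √(cos²β − cos²φ)) / (cos β + √(cos²β − cos²φ)).
cos β = 0.8712, cos φ = 0.7944, √(cos²β − cos²φ) = 0.3577.
K_a = 0.8712 × (0.8712 − 0.3577)/(0.8712 + 0.3577) = 0.3641.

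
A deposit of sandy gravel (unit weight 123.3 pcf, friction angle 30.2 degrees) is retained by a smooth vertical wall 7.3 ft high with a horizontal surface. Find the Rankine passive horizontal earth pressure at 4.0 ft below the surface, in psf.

1490 psf

K_p = (1 + sin φ)/(1 − sin φ) = 3.024.
σ_h = K_p γ z = 3.024 × 123.3 × 4.0 = 1492 psf.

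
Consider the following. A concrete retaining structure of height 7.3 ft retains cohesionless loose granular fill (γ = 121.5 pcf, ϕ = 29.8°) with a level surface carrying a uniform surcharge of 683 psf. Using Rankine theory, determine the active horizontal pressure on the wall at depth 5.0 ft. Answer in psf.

K_a = (1 − sin φ)/(1 + sin φ) = 0.3360.
σ_v = γz + q = 121.5 × 5.0 + 683 = 1290 psf.
σ_h = K_a σ_v = 0.3360 × 1290 = 433.6 psf.

434 psf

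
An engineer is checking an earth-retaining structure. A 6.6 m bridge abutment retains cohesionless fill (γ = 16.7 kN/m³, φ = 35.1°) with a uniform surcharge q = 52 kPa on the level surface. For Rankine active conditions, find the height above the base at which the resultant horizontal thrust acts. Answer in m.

K_a = 0.2698.
Triangular part P₁ = ½K_aγH² = 98.15 at H/3 = 2.200 m; rectangular part P₂ = K_a q H = 92.61 at H/2 = 3.300 m.
ȳ = (P₁·2.200 + P₂·3.300)/(P₁+P₂) = 2.734 m.

2.73 m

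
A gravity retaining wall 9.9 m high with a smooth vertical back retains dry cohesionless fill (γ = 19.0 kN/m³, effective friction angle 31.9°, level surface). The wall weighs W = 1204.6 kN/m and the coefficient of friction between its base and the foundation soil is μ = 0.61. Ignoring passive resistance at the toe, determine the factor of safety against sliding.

2.56

K_a = tan²(45° − 31.9°/2) = 0.3085.
P_a = ½K_aγH² = 0.5×0.3085×19.0×9.9² = 287.3 kN/m, acting at H/3 = 3.300 m above the base.
FS_sliding = μW / P_a = 0.61×1204.6 / 287.3 = 2.558.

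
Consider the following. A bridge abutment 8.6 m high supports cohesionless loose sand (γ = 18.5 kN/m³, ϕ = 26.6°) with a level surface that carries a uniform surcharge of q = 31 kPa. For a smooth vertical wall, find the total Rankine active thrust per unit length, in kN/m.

K_a = tan²(45° − φ/2) = 0.3814.
Soil triangle: ½ K_a γ H² = 0.5×0.3814×18.5×8.6² = 261.0 kN/m.
Surcharge rectangle: K_a q H = 0.3814×31×8.6 = 101.7 kN/m.
Total = 261.0 + 101.7 = 362.7 kN/m.

363 kN/m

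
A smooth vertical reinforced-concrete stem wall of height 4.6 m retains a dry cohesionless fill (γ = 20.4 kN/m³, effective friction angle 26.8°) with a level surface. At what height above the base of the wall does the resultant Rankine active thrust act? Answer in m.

1.53 m

K_a = 0.3785.
The pressure distribution is triangular, so the resultant acts at H/3 above the base = 4.6/3 = 1.533 m.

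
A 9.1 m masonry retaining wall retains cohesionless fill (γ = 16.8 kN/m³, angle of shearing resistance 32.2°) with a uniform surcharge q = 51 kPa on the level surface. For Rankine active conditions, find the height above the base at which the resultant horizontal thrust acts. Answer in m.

3.64 m

K_a = 0.3047.
Triangular part P₁ = ½K_aγH² = 212.0 at H/3 = 3.033 m; rectangular part P₂ = K_a q H = 141.4 at H/2 = 4.550 m.
ȳ = (P₁·3.033 + P₂·4.550)/(P₁+P₂) = 3.640 m.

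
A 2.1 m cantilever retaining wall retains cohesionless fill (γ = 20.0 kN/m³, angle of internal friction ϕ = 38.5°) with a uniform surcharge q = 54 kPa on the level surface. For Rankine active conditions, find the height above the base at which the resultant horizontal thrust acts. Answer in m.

0.952 m

K_a = 0.2327.
Triangular part P₁ = ½K_aγH² = 10.26 at H/3 = 0.7000 m; rectangular part P₂ = K_a q H = 26.38 at H/2 = 1.050 m.
ȳ = (P₁·0.7000 + P₂·1.050)/(P₁+P₂) = 0.9520 m.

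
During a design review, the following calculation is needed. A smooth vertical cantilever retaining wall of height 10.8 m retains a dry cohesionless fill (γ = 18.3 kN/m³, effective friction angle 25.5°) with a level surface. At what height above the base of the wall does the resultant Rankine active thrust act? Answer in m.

3.60 m

K_a = 0.3981.
The pressure distribution is triangular, so the resultant acts at H/3 above the base = 10.8/3 = 3.600 m.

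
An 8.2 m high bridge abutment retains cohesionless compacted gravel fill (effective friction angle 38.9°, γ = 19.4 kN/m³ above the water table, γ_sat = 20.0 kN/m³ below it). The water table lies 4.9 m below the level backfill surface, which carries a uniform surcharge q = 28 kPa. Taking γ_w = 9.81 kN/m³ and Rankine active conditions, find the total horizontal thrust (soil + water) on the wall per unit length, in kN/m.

K_a = tan²(45° − φ/2) = 0.2285.
γ' = 20.0 − 9.81 = 10.19 kN/m³. h₂ = H − d_w = 3.3 m.
σ'_h: at surface K_a·q = 6.399; at WT K_a(q+γd_w) = 28.12; at base K_a(q+γd_w+γ'h₂) = 35.81 kPa.
P₁ = ½(6.399+28.12)×4.9 = 84.58; P₂ = ½(28.12+35.81)×3.3 = 105.5; P_w = ½γ_w h₂² = 53.42.
Total = 84.58+105.5+53.42 = 243.5 kN/m.

243 kN/m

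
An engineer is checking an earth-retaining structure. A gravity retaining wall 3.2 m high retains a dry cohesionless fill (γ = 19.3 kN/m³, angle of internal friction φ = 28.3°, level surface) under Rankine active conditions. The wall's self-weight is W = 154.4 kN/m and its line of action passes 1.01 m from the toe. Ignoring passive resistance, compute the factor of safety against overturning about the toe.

K_a = tan²(45° − 28.3°/2) = 0.3568.
P_a = ½K_aγH² = 0.5×0.3568×19.3×3.2² = 35.25 kN/m, acting at H/3 = 1.067 m above the base.
Overturning moment M_o = P_a × H/3 = 35.25 × 1.067 = 37.60.
Resisting moment M_r = W × 1.01 = 154.4 × 1.01 = 155.9.
FS_overturning = M_r/M_o = 155.9/37.60 = 4.147.

4.15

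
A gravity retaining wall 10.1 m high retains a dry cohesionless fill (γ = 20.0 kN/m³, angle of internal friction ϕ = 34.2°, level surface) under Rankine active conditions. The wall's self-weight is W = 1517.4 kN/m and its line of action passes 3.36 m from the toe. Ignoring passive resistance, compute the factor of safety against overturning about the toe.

K_a = tan²(45° − 34.2°/2) = 0.2803.
P_a = ½K_aγH² = 0.5×0.2803×20.0×10.1² = 286.0 kN/m, acting at H/3 = 3.367 m above the base.
Overturning moment M_o = P_a × H/3 = 286.0 × 3.367 = 962.8.
Resisting moment M_r = W × 3.36 = 1517.4 × 3.36 = 5098.
FS_overturning = M_r/M_o = 5098/962.8 = 5.296.

5.30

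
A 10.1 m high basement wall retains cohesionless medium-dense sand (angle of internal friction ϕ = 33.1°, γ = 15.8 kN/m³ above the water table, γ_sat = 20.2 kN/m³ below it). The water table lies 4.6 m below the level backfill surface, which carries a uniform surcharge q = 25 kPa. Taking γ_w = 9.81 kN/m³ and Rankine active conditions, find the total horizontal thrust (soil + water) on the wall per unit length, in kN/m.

K_a = tan²(45° − φ/2) = 0.2936.
γ' = 20.2 − 9.81 = 10.39 kN/m³. h₂ = H − d_w = 5.5 m.
σ'_h: at surface K_a·q = 7.339; at WT K_a(q+γd_w) = 28.68; at base K_a(q+γd_w+γ'h₂) = 45.45 kPa.
P₁ = ½(7.339+28.68)×4.6 = 82.84; P₂ = ½(28.68+45.45)×5.5 = 203.9; P_w = ½γ_w h₂² = 148.4.
Total = 82.84+203.9+148.4 = 435.1 kN/m.

435 kN/m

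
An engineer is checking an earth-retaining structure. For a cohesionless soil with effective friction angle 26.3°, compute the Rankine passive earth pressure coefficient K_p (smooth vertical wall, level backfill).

K_p = (1 + sin φ)/(1 − sin φ) = tan²(45° + 26.3°/2) = 2.591.

2.59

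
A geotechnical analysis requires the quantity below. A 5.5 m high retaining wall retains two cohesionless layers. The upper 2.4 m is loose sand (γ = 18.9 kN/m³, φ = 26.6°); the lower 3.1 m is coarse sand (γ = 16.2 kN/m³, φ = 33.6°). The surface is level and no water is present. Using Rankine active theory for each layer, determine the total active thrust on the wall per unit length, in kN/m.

83.6 kN/m

K_a1 = tan²(45°−26.6°/2) = 0.3814; K_a2 = tan²(45°−33.6°/2) = 0.2875.
Layer 1: σ at base = K_a1 γ₁ h₁ = 17.30 kPa; P₁ = ½×17.30×2.4 = 20.76.
Layer 2: σ_v at top = γ₁h₁ = 45.36; σ_h top = K_a2×45.36 = 13.04; σ_h base = K_a2×(45.36+16.2×3.1) = 27.48.
P₂ = ½(13.04+27.48)×3.1 = 62.81. Total P_a = 20.76+62.81 = 83.57 kN/m.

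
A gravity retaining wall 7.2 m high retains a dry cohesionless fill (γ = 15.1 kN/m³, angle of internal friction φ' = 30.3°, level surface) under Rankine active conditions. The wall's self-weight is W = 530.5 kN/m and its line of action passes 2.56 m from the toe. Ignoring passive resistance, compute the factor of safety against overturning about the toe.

4.39

K_a = tan²(45° − 30.3°/2) = 0.3293.
P_a = ½K_aγH² = 0.5×0.3293×15.1×7.2² = 128.9 kN/m, acting at H/3 = 2.400 m above the base.
Overturning moment M_o = P_a × H/3 = 128.9 × 2.400 = 309.3.
Resisting moment M_r = W × 2.56 = 530.5 × 2.56 = 1358.
FS_overturning = M_r/M_o = 1358/309.3 = 4.390.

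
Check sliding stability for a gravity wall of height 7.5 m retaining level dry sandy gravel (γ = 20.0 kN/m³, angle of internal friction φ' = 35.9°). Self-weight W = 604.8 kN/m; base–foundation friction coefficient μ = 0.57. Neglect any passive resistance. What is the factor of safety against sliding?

K_a = tan²(45° − 35.9°/2) = 0.2607.
P_a = ½K_aγH² = 0.5×0.2607×20.0×7.5² = 146.7 kN/m, acting at H/3 = 2.500 m above the base.
FS_sliding = μW / P_a = 0.57×604.8 / 146.7 = 2.350.

2.35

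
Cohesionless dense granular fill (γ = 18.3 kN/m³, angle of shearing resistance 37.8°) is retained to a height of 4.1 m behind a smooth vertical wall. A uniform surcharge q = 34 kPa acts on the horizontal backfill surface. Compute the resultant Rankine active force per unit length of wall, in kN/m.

70.4 kN/m

K_a = tan²(45° − φ/2) = 0.2400.
Soil triangle: ½ K_a γ H² = 0.5×0.2400×18.3×4.1² = 36.91 kN/m.
Surcharge rectangle: K_a q H = 0.2400×34×4.1 = 33.46 kN/m.
Total = 36.91 + 33.46 = 70.37 kN/m.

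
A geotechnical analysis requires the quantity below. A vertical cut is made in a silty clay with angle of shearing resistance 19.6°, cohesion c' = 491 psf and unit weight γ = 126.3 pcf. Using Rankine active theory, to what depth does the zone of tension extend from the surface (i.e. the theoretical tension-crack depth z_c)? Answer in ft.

K_a = tan²(45° − 19.6°/2) = 0.4976; √K_a = 0.7054.
The active pressure is zero where K_a γ z = 2c√K_a, so z_c = 2c/(γ√K_a) = 2×491/(126.3×0.7054) = 11.02 ft.

11.0 ft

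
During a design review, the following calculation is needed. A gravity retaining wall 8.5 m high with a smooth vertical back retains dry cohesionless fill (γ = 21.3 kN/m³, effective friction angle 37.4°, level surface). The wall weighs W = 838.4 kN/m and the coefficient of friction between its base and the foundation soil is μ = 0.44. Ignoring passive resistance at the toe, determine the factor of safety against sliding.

1.96

K_a = tan²(45° − 37.4°/2) = 0.2443.
P_a = ½K_aγH² = 0.5×0.2443×21.3×8.5² = 188.0 kN/m, acting at H/3 = 2.833 m above the base.
FS_sliding = μW / P_a = 0.44×838.4 / 188.0 = 1.963.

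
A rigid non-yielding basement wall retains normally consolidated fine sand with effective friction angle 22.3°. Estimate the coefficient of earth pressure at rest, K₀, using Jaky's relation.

K₀ = 1 − sin φ' = 1 − sin 22.3° = 0.6205.

0.621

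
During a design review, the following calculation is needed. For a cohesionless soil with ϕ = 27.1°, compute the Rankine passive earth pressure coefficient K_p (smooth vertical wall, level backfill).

2.67

K_p = (1 + sin φ)/(1 − sin φ) = tan²(45° + 27.1°/2) = 2.673.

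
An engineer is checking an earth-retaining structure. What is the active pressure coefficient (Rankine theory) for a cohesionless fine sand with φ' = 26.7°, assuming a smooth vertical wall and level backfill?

K_a = tan²(45° − φ/2) = tan²(31.65°) = 0.3800.

0.380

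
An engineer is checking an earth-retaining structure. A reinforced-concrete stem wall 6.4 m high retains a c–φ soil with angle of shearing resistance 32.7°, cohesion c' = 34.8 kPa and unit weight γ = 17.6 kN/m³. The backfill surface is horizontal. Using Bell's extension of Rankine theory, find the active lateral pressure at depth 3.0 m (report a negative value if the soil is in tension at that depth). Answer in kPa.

-22.3 kPa

K_a = (1 − sin φ)/(1 + sin φ) = 0.2985.
σ_a = K_a γ z − 2c√K_a = 0.2985×17.6×3.0 − 2×34.8×0.5464 = -22.27 kPa.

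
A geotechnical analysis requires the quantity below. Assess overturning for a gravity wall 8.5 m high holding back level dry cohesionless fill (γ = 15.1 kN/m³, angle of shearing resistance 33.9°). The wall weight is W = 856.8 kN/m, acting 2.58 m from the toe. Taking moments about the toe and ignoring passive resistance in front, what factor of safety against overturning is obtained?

5.04

K_a = tan²(45° − 33.9°/2) = 0.2839.
P_a = ½K_aγH² = 0.5×0.2839×15.1×8.5² = 154.9 kN/m, acting at H/3 = 2.833 m above the base.
Overturning moment M_o = P_a × H/3 = 154.9 × 2.833 = 438.8.
Resisting moment M_r = W × 2.58 = 856.8 × 2.58 = 2211.
FS_overturning = M_r/M_o = 2211/438.8 = 5.038.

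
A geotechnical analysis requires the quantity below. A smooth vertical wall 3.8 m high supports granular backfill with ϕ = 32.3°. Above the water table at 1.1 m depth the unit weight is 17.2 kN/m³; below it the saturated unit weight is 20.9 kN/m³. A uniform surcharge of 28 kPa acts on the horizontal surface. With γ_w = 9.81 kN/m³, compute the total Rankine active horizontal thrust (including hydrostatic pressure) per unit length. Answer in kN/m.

99.0 kN/m

K_a = tan²(45° − φ/2) = 0.3035.
γ' = 20.9 − 9.81 = 11.09 kN/m³. h₂ = H − d_w = 2.7 m.
σ'_h: at surface K_a·q = 8.497; at WT K_a(q+γd_w) = 14.24; at base K_a(q+γd_w+γ'h₂) = 23.33 kPa.
P₁ = ½(8.497+14.24)×1.1 = 12.51; P₂ = ½(14.24+23.33)×2.7 = 50.71; P_w = ½γ_w h₂² = 35.76.
Total = 12.51+50.71+35.76 = 98.98 kN/m.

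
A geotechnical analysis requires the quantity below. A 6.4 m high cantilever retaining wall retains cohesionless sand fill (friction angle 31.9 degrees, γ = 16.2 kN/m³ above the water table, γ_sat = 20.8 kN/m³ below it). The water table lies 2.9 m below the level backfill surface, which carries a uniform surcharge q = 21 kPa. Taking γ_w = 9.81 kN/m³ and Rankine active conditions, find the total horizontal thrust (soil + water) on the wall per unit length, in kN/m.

K_a = tan²(45° − φ/2) = 0.3085.
γ' = 20.8 − 9.81 = 10.99 kN/m³. h₂ = H − d_w = 3.5 m.
σ'_h: at surface K_a·q = 6.479; at WT K_a(q+γd_w) = 20.97; at base K_a(q+γd_w+γ'h₂) = 32.84 kPa.
P₁ = ½(6.479+20.97)×2.9 = 39.81; P₂ = ½(20.97+32.84)×3.5 = 94.18; P_w = ½γ_w h₂² = 60.09.
Total = 39.81+94.18+60.09 = 194.1 kN/m.

194 kN/m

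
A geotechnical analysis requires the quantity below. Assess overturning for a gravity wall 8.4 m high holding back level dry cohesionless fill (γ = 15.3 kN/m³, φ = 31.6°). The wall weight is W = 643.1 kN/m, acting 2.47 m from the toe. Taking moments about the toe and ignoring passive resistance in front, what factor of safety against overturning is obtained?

K_a = tan²(45° − 31.6°/2) = 0.3123.
P_a = ½K_aγH² = 0.5×0.3123×15.3×8.4² = 168.6 kN/m, acting at H/3 = 2.800 m above the base.
Overturning moment M_o = P_a × H/3 = 168.6 × 2.800 = 472.1.
Resisting moment M_r = W × 2.47 = 643.1 × 2.47 = 1588.
FS_overturning = M_r/M_o = 1588/472.1 = 3.365.

3.36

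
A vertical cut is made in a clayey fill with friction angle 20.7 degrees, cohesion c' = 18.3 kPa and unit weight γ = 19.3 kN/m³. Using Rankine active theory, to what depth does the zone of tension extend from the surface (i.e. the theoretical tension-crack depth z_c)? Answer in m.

2.74 m

K_a = tan²(45° − 20.7°/2) = 0.4777; √K_a = 0.6911.
The active pressure is zero where K_a γ z = 2c√K_a, so z_c = 2c/(γ√K_a) = 2×18.3/(19.3×0.6911) = 2.744 m.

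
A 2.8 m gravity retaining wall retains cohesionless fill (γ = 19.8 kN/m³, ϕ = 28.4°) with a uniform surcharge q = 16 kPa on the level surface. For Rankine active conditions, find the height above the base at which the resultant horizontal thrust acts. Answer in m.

K_a = 0.3554.
Triangular part P₁ = ½K_aγH² = 27.58 at H/3 = 0.9333 m; rectangular part P₂ = K_a q H = 15.92 at H/2 = 1.400 m.
ȳ = (P₁·0.9333 + P₂·1.400)/(P₁+P₂) = 1.104 m.

1.10 m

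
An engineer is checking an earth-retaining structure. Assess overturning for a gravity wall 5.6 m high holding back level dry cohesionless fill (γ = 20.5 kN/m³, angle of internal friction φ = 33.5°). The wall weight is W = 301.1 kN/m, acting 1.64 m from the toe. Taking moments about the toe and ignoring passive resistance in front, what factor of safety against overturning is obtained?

2.85

K_a = tan²(45° − 33.5°/2) = 0.2887.
P_a = ½K_aγH² = 0.5×0.2887×20.5×5.6² = 92.80 kN/m, acting at H/3 = 1.867 m above the base.
Overturning moment M_o = P_a × H/3 = 92.80 × 1.867 = 173.2.
Resisting moment M_r = W × 1.64 = 301.1 × 1.64 = 493.8.
FS_overturning = M_r/M_o = 493.8/173.2 = 2.851.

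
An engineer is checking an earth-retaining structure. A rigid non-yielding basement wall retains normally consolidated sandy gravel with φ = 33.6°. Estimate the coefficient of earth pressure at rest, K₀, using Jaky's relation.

0.447

K₀ = 1 − sin φ' = 1 − sin 33.6° = 0.4466.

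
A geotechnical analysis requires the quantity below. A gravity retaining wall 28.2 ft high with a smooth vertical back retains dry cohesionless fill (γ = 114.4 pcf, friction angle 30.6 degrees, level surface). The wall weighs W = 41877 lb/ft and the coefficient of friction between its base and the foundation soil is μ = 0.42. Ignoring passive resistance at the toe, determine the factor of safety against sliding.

1.19

K_a = tan²(45° − 30.6°/2) = 0.3253.
P_a = ½K_aγH² = 0.5×0.3253×114.4×28.2² = 14800 lb/ft, acting at H/3 = 9.400 ft above the base.
FS_sliding = μW / P_a = 0.42×41877 / 14800 = 1.188.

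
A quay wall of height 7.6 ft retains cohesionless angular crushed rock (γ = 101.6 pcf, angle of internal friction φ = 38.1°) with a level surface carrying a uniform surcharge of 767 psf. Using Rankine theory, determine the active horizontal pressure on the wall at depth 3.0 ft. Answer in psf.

254 psf

K_a = (1 − sin φ)/(1 + sin φ) = 0.2368.
σ_v = γz + q = 101.6 × 3.0 + 767 = 1072 psf.
σ_h = K_a σ_v = 0.2368 × 1072 = 253.8 psf.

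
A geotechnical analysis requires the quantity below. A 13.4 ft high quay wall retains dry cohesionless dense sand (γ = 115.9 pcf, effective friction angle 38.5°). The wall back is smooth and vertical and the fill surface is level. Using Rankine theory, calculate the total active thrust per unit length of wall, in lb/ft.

2420 lb/ft

K_a = tan²(45° − φ/2) = 0.2327.
P_a = ½ K_a γ H² = 0.5 × 0.2327 × 115.9 × 13.4² = 2421 lb/ft.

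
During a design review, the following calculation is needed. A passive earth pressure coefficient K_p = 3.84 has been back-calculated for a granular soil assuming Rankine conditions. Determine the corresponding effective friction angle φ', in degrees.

K_p = (1+sin φ)/(1−sin φ) ⇒ sin φ = (K_p − 1)/(K_p + 1) = 0.5868.
φ = arcsin(0.5868) = 35.93°.

35.9°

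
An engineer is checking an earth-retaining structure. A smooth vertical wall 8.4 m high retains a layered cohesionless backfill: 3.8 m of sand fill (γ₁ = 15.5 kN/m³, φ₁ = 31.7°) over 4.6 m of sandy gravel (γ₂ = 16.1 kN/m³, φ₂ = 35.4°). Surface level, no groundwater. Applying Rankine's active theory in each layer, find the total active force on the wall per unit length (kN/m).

K_a1 = tan²(45°−31.7°/2) = 0.3111; K_a2 = tan²(45°−35.4°/2) = 0.2664.
Layer 1: σ at base = K_a1 γ₁ h₁ = 18.32 kPa; P₁ = ½×18.32×3.8 = 34.81.
Layer 2: σ_v at top = γ₁h₁ = 58.90; σ_h top = K_a2×58.90 = 15.69; σ_h base = K_a2×(58.90+16.1×4.6) = 35.42.
P₂ = ½(15.69+35.42)×4.6 = 117.6. Total P_a = 34.81+117.6 = 152.4 kN/m.

152 kN/m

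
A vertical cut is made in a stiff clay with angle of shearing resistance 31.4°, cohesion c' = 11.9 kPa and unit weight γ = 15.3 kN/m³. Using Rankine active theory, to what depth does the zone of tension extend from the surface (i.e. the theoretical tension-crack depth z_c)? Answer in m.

K_a = tan²(45° − 31.4°/2) = 0.3149; √K_a = 0.5612.
The active pressure is zero where K_a γ z = 2c√K_a, so z_c = 2c/(γ√K_a) = 2×11.9/(15.3×0.5612) = 2.772 m.

2.77 m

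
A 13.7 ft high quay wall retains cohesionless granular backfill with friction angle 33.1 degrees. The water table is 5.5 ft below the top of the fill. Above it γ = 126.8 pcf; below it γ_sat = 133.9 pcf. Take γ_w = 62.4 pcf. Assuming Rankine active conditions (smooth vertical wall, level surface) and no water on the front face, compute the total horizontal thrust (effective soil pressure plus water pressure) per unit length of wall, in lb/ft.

K_a = tan²(45° − φ/2) = 0.2936.
γ' = 133.9 − 62.4 = 71.50 pcf. Depth below WT = 8.2 ft.
σ'_h at WT = K_a γ d_w = 204.7 psf; at base = 204.7 + K_a γ' × 8.2 = 376.9 psf.
P₁ (0–5.5 ft) = ½×204.7×5.5 = 563.0. P₂ (5.5–13.7 ft) = ½(204.7+376.9)×8.2 = 2385.
P_w = ½ γ_w h₂² = 0.5×62.4×8.2² = 2098. Total = 563.0+2385+2098 = 5045 lb/ft.

5050 lb/ft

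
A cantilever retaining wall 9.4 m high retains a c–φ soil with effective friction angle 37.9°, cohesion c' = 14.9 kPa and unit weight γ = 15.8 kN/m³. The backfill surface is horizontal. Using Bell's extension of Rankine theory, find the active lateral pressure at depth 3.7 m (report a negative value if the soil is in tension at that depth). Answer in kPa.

-0.598 kPa

K_a = (1 − sin φ)/(1 + sin φ) = 0.2389.
σ_a = K_a γ z − 2c√K_a = 0.2389×15.8×3.7 − 2×14.9×0.4888 = -0.5983 kPa.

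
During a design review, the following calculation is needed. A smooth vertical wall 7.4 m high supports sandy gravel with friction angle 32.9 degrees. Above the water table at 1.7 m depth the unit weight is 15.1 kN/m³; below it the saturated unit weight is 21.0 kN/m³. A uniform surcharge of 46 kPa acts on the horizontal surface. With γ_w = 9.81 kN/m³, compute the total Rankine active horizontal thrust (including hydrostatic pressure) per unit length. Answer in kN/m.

364 kN/m

K_a = tan²(45° − φ/2) = 0.2960.
γ' = 21.0 − 9.81 = 11.19 kN/m³. h₂ = H − d_w = 5.7 m.
σ'_h: at surface K_a·q = 13.62; at WT K_a(q+γd_w) = 21.22; at base K_a(q+γd_w+γ'h₂) = 40.10 kPa.
P₁ = ½(13.62+21.22)×1.7 = 29.61; P₂ = ½(21.22+40.10)×5.7 = 174.7; P_w = ½γ_w h₂² = 159.4.
Total = 29.61+174.7+159.4 = 363.7 kN/m.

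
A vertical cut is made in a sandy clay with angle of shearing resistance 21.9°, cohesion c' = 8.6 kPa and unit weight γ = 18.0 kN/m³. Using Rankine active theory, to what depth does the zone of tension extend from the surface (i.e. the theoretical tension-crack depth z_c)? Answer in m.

1.41 m

K_a = tan²(45° − 21.9°/2) = 0.4567; √K_a = 0.6758.
The active pressure is zero where K_a γ z = 2c√K_a, so z_c = 2c/(γ√K_a) = 2×8.6/(18.0×0.6758) = 1.414 m.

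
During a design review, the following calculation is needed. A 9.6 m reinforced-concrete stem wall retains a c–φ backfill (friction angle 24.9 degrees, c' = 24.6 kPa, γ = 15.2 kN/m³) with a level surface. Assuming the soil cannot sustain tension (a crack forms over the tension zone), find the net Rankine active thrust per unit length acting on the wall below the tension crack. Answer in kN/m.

63.5 kN/m

K_a = 0.4074; √K_a = 0.6383.
Tension-crack depth z_c = 2c/(γ√K_a) = 2×24.6/(15.2×0.6383) = 5.071 m.
σ_a at base = K_a γ H − 2c√K_a = 0.4074×15.2×9.6 − 2×24.6×0.6383 = 28.05 kPa.
P_a = ½ × 28.05 × (H − z_c) = 0.5×28.05×4.529 = 63.51 kN/m.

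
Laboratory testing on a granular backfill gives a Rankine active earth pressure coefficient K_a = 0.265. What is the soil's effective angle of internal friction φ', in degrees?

35.5°

K_a = tan²(45° − φ/2) ⇒ 45° − φ/2 = arctan(√0.265) = 27.24°.
φ = 2(45° − 27.24°) = 35.52°.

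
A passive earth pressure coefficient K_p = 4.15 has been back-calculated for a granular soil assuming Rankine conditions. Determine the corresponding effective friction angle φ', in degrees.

K_p = (1+sin φ)/(1−sin φ) ⇒ sin φ = (K_p − 1)/(K_p + 1) = 0.6117.
φ = arcsin(0.6117) = 37.71°.

37.7°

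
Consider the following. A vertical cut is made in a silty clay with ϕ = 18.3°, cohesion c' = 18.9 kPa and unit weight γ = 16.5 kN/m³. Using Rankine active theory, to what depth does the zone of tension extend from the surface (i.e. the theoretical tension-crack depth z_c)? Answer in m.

3.17 m

K_a = tan²(45° − 18.3°/2) = 0.5221; √K_a = 0.7226.
The active pressure is zero where K_a γ z = 2c√K_a, so z_c = 2c/(γ√K_a) = 2×18.9/(16.5×0.7226) = 3.171 m.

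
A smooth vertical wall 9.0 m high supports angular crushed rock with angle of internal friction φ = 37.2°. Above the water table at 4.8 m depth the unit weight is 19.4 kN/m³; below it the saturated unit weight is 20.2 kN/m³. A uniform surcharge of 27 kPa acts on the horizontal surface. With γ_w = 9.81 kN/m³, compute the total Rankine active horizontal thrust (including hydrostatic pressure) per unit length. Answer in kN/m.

K_a = tan²(45° − φ/2) = 0.2464.
γ' = 20.2 − 9.81 = 10.39 kN/m³. h₂ = H − d_w = 4.2 m.
σ'_h: at surface K_a·q = 6.653; at WT K_a(q+γd_w) = 29.60; at base K_a(q+γd_w+γ'h₂) = 40.35 kPa.
P₁ = ½(6.653+29.60)×4.8 = 87.01; P₂ = ½(29.60+40.35)×4.2 = 146.9; P_w = ½γ_w h₂² = 86.52.
Total = 87.01+146.9+86.52 = 320.4 kN/m.

320 kN/m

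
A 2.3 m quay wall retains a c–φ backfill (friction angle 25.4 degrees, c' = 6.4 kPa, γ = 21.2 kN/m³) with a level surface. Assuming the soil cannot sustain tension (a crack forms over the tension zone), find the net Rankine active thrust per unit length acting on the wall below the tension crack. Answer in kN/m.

K_a = 0.3996; √K_a = 0.6322.
Tension-crack depth z_c = 2c/(γ√K_a) = 2×6.4/(21.2×0.6322) = 0.9551 m.
σ_a at base = K_a γ H − 2c√K_a = 0.3996×21.2×2.3 − 2×6.4×0.6322 = 11.39 kPa.
P_a = ½ × 11.39 × (H − z_c) = 0.5×11.39×1.345 = 7.663 kN/m.

7.66 kN/m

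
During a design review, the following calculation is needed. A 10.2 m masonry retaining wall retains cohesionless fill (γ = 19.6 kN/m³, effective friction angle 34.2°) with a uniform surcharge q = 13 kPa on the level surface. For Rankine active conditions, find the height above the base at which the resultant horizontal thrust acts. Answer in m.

K_a = 0.2803.
Triangular part P₁ = ½K_aγH² = 285.8 at H/3 = 3.400 m; rectangular part P₂ = K_a q H = 37.17 at H/2 = 5.100 m.
ȳ = (P₁·3.400 + P₂·5.100)/(P₁+P₂) = 3.596 m.

3.60 m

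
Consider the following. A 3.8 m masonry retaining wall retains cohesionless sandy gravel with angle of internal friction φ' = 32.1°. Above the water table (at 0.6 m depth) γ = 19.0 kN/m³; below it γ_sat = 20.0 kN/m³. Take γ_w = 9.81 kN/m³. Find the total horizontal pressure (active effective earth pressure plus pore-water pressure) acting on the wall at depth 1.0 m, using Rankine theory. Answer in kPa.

K_a = (1 − sin φ)/(1 + sin φ) = 0.3060.
γ' = 20.0 − 9.81 = 10.19 kN/m³.
Effective vertical stress at 1.0 m: σ'_v = 19.0×0.6 + 10.19×0.400 = 15.48 kPa.
σ'_h = K_a σ'_v = 0.3060 × 15.48 = 4.736 kPa; u = γ_w × 0.400 = 3.924 kPa.
Total σ_h = 4.736 + 3.924 = 8.660 kPa.

8.66 kPa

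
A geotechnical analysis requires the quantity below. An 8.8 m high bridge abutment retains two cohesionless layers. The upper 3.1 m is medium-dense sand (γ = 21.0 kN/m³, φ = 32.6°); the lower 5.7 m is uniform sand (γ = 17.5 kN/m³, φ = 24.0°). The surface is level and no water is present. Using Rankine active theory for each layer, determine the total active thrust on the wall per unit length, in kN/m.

K_a1 = tan²(45°−32.6°/2) = 0.2997; K_a2 = tan²(45°−24.0°/2) = 0.4217.
Layer 1: σ at base = K_a1 γ₁ h₁ = 19.51 kPa; P₁ = ½×19.51×3.1 = 30.25.
Layer 2: σ_v at top = γ₁h₁ = 65.10; σ_h top = K_a2×65.10 = 27.45; σ_h base = K_a2×(65.10+17.5×5.7) = 69.52.
P₂ = ½(27.45+69.52)×5.7 = 276.4. Total P_a = 30.25+276.4 = 306.6 kN/m.

307 kN/m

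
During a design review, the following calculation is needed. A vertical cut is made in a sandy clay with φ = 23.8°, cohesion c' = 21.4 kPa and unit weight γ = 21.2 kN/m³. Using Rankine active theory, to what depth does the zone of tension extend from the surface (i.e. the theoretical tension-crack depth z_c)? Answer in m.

3.10 m

K_a = tan²(45° − 23.8°/2) = 0.4250; √K_a = 0.6519.
The active pressure is zero where K_a γ z = 2c√K_a, so z_c = 2c/(γ√K_a) = 2×21.4/(21.2×0.6519) = 3.097 m.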